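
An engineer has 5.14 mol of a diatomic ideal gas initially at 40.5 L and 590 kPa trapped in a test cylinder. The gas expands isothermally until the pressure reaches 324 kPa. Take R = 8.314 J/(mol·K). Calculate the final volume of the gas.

T₁ = P₁V₁/(nR) = 590×40.5/(5.14×8.314) = 559 K.
Isothermal: T stays 559 K; PV = const ⇒ V₂ = 73.8 L, P₂ = 324 kPa.

73.8 L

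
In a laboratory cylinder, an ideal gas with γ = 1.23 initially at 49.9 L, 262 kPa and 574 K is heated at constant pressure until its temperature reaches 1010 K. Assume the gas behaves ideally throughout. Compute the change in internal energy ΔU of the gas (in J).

43200 J

n = P₁V₁/(RT₁) = 262×49.9/(8.314×574) = 2.74 mol.
Isobaric: P stays 262 kPa; V/T = const ⇒ T₂ = 1010 K, V₂ = 87.8 L.
For an ideal gas ΔU = nCvΔT with Cv = R/(γ−1) = 36.1 J/(mol·K).
ΔU = 2.74×36.1×(1010−574) = 43200 J.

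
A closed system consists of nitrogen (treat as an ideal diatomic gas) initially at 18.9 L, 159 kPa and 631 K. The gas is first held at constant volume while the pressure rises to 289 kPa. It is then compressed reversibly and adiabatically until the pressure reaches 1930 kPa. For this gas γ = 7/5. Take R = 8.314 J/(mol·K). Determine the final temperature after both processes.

1970 K

n = P₁V₁/(RT₁) = 159×18.9/(8.314×631) = 0.573 mol.
Step 1 — Isochoric: V stays 18.9 L; P/T = const ⇒ T₂ = 1150 K, P₂ = 289 kPa.
W = 0 (no volume change).
ΔU = nCvΔT = 0.573×20.8×(1150−631) = 6140 J.
Q = ΔU = 6140 J.
State after step 1: P = 289 kPa, V = 18.9 L, T = 1150 K.
Step 2 — Adiabatic: T₂/T₁ = (P₂/P₁)^((γ−1)/γ) ⇒ T₂ = 1150×(6.68)^0.286 = 1970 K; V₂ = 4.87 L.
ΔU = nCvΔT = 0.573×20.8×(1970−1150) = 9840 J.
Q = 0 for an adiabatic process, so W = −ΔU = -9840 J.
Net over both steps: W = -9840 J, Q = 6140 J, ΔU = 16000 J.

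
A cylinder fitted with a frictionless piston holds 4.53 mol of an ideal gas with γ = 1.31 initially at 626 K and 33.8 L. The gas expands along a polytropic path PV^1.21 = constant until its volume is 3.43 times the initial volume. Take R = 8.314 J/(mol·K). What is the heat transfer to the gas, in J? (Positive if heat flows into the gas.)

8260 J

P₁ = nRT₁/V₁ = 4.53×8.314×626/33.8 = 698 kPa.
Polytropic n=1.21: T₂ = T₁(V₁/V₂)^(n−1) = 626×(0.292)^0.21 = 483 K; P₂ = P₁(V₁/V₂)^n = 157 kPa.
W = (P₁V₁−P₂V₂)/(n−1) = (698×33.8−157×116)/0.21 = 25600 J.
ΔU = nCvΔT = 4.53×26.8×(483−626) = -17300 J.
Q = ΔU + W = 8260 J.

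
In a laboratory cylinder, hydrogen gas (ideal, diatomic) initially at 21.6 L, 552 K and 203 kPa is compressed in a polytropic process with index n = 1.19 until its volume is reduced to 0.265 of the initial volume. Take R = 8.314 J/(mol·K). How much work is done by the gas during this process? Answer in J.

n = P₁V₁/(RT₁) = 203×21.6/(8.314×552) = 0.955 mol.
Polytropic n=1.19: T₂ = T₁(V₁/V₂)^(n−1) = 552×(3.77)^0.19 = 710 K; P₂ = P₁(V₁/V₂)^n = 986 kPa.
W = (P₁V₁−P₂V₂)/(n−1) = (203×21.6−986×5.72)/0.19 = -6620 J.

-6620 J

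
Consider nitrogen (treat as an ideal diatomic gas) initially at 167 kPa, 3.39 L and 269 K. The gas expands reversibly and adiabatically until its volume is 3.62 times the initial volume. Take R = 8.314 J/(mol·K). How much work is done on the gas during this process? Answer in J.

-569 J

n = P₁V₁/(RT₁) = 167×3.39/(8.314×269) = 0.253 mol.
Adiabatic: TV^(γ−1) = const ⇒ T₂ = 269×(0.276)^0.400 = 161 K; PV^γ = const ⇒ P₂ = 27.6 kPa.
ΔU = nCvΔT = 0.253×20.8×(161−269) = -569 J.
Q = 0 for an adiabatic process, so W = −ΔU = 569 J.
Work done on the gas = −W_by = -569 J.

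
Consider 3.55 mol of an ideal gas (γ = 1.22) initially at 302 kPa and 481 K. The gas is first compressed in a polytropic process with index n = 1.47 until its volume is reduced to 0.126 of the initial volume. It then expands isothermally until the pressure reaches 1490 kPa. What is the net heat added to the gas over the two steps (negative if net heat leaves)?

111000 J

V₁ = nRT₁/P₁ = 3.55×8.314×481/302 = 47.0 L.
Step 1 — Polytropic n=1.47: T₂ = T₁(V₁/V₂)^(n−1) = 481×(7.94)^0.47 = 1270 K; P₂ = P₁(V₁/V₂)^n = 6350 kPa.
W = (P₁V₁−P₂V₂)/(n−1) = (302×47.0−6350×5.92)/0.47 = -49800 J.
ΔU = nCvΔT = 3.55×37.8×(1270−481) = 106000 J.
Q = ΔU + W = 56500 J.
State after step 1: P = 6350 kPa, V = 5.92 L, T = 1270 K.
Step 2 — Isothermal: T stays 1270 K; PV = const ⇒ V₂ = 25.2 L, P₂ = 1490 kPa.
ΔU = 0 (ideal gas, T constant).
W = nRT ln(V₂/V₁) = 3.55×8.314×1270×ln(4.26) = 54500 J.
Q = ΔU + W = 54500 J.
Net over both steps: W = 4700 J, Q = 111000 J, ΔU = 106000 J.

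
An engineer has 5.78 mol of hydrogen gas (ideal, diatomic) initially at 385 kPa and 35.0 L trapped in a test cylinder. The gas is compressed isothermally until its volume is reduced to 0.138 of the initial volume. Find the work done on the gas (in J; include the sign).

T₁ = P₁V₁/(nR) = 385×35.0/(5.78×8.314) = 280 K.
Isothermal: T stays 280 K; PV = const ⇒ V₂ = 4.83 L, P₂ = 2790 kPa.
W = nRT ln(V₂/V₁) = 5.78×8.314×280×ln(0.138) = -26700 J.
Work done on the gas = −W_by = 26700 J.

26700 J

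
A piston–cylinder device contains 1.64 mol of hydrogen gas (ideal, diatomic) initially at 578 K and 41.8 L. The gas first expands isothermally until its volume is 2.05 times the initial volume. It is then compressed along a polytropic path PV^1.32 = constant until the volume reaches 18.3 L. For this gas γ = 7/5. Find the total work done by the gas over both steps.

-10100 J

P₁ = nRT₁/V₁ = 1.64×8.314×578/41.8 = 189 kPa.
Step 1 — Isothermal: T stays 578 K; PV = const ⇒ V₂ = 85.7 L, P₂ = 92.0 kPa.
ΔU = 0 (ideal gas, T constant).
W = nRT ln(V₂/V₁) = 1.64×8.314×578×ln(2.05) = 5660 J.
Q = ΔU + W = 5660 J.
State after step 1: P = 92.0 kPa, V = 85.7 L, T = 578 K.
Step 2 — Polytropic n=1.32: T₂ = T₁(V₁/V₂)^(n−1) = 578×(4.68)^0.32 = 947 K; P₂ = P₁(V₁/V₂)^n = 706 kPa.
W = (P₁V₁−P₂V₂)/(n−1) = (92.0×85.7−706×18.3)/0.32 = -15700 J.
ΔU = nCvΔT = 1.64×20.8×(947−578) = 12600 J.
Q = ΔU + W = -3150 J.
Net over both steps: W = -10100 J, Q = 2510 J, ΔU = 12600 J.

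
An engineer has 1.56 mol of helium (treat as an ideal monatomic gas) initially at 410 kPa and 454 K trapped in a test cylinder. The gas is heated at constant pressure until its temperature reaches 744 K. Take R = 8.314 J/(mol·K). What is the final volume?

V₁ = nRT₁/P₁ = 1.56×8.314×454/410 = 14.4 L.
Isobaric: P stays 410 kPa; V/T = const ⇒ T₂ = 744 K, V₂ = 23.5 L.

23.5 L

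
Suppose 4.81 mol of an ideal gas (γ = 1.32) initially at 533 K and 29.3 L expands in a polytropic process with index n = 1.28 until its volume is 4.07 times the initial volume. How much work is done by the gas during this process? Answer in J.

24700 J

P₁ = nRT₁/V₁ = 4.81×8.314×533/29.3 = 727 kPa.
Polytropic n=1.28: T₂ = T₁(V₁/V₂)^(n−1) = 533×(0.246)^0.28 = 360 K; P₂ = P₁(V₁/V₂)^n = 121 kPa.
W = (P₁V₁−P₂V₂)/(n−1) = (727×29.3−121×119)/0.28 = 24700 J.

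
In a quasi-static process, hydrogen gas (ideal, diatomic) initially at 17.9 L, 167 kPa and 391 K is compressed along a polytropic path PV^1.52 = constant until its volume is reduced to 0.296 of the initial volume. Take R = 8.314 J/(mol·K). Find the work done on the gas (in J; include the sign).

n = P₁V₁/(RT₁) = 167×17.9/(8.314×391) = 0.920 mol.
Polytropic n=1.52: T₂ = T₁(V₁/V₂)^(n−1) = 391×(3.38)^0.52 = 736 K; P₂ = P₁(V₁/V₂)^n = 1060 kPa.
W = (P₁V₁−P₂V₂)/(n−1) = (167×17.9−1060×5.30)/0.52 = -5080 J.
Work done on the gas = −W_by = 5080 J.

5080 J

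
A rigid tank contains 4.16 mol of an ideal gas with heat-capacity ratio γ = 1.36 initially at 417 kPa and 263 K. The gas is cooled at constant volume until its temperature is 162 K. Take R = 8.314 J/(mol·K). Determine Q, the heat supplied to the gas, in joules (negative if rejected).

V₁ = nRT₁/P₁ = 4.16×8.314×263/417 = 21.8 L.
Isochoric: V stays 21.8 L; P/T = const ⇒ T₂ = 162 K, P₂ = 257 kPa.
W = 0 (no volume change).
ΔU = nCvΔT = 4.16×23.1×(162−263) = -9700 J.
Q = ΔU = -9700 J.

-9700 J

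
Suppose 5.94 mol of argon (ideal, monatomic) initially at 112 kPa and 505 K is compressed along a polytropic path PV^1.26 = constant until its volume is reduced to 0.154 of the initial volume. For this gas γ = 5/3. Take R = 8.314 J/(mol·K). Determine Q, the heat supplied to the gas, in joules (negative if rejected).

-36700 J

V₁ = nRT₁/P₁ = 5.94×8.314×505/112 = 223 L.
Polytropic n=1.26: T₂ = T₁(V₁/V₂)^(n−1) = 505×(6.49)^0.26 = 821 K; P₂ = P₁(V₁/V₂)^n = 1180 kPa.
W = (P₁V₁−P₂V₂)/(n−1) = (112×223−1180×34.3)/0.26 = -60100 J.
ΔU = nCvΔT = 5.94×12.5×(821−505) = 23400 J.
Q = ΔU + W = -36700 J.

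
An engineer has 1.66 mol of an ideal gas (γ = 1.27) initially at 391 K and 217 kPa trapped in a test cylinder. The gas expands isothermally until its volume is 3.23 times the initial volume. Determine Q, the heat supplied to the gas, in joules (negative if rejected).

6330 J

V₁ = nRT₁/P₁ = 1.66×8.314×391/217 = 24.9 L.
Isothermal: T stays 391 K; PV = const ⇒ V₂ = 80.3 L, P₂ = 67.2 kPa.
ΔU = 0 (ideal gas, T constant).
W = nRT ln(V₂/V₁) = 1.66×8.314×391×ln(3.23) = 6330 J.
Q = ΔU + W = 6330 J.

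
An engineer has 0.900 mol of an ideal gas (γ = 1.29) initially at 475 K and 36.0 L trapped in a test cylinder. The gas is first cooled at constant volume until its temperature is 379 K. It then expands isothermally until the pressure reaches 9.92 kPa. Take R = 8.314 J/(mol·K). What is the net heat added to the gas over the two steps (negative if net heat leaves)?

3400 J

P₁ = nRT₁/V₁ = 0.900×8.314×475/36.0 = 98.7 kPa.
Step 1 — Isochoric: V stays 36.0 L; P/T = const ⇒ T₂ = 379 K, P₂ = 78.8 kPa.
W = 0 (no volume change).
ΔU = nCvΔT = 0.900×28.7×(379−475) = -2480 J.
Q = ΔU = -2480 J.
State after step 1: P = 78.8 kPa, V = 36.0 L, T = 379 K.
Step 2 — Isothermal: T stays 379 K; PV = const ⇒ V₂ = 286 L, P₂ = 9.92 kPa.
ΔU = 0 (ideal gas, T constant).
W = nRT ln(V₂/V₁) = 0.900×8.314×379×ln(7.94) = 5880 J.
Q = ΔU + W = 5880 J.
Net over both steps: W = 5880 J, Q = 3400 J, ΔU = -2480 J.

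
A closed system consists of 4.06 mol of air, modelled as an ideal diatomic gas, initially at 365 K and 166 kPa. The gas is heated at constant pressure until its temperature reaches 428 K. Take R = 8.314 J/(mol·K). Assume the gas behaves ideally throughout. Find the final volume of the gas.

87.0 L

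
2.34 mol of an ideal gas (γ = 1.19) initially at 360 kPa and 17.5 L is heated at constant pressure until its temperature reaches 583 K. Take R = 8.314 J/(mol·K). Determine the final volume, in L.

31.5 L

T₁ = P₁V₁/(nR) = 360×17.5/(2.34×8.314) = 324 K.
Isobaric: P stays 360 kPa; V/T = const ⇒ T₂ = 583 K, V₂ = 31.5 L.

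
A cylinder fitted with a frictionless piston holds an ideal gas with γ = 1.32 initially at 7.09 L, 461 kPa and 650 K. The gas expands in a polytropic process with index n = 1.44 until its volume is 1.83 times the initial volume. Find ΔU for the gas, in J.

n = P₁V₁/(RT₁) = 461×7.09/(8.314×650) = 0.605 mol.
Polytropic n=1.44: T₂ = T₁(V₁/V₂)^(n−1) = 650×(0.546)^0.44 = 498 K; P₂ = P₁(V₁/V₂)^n = 193 kPa.
For an ideal gas ΔU = nCvΔT with Cv = R/(γ−1) = 26.0 J/(mol·K).
ΔU = 0.605×26.0×(498−650) = -2380 J.

-2380 J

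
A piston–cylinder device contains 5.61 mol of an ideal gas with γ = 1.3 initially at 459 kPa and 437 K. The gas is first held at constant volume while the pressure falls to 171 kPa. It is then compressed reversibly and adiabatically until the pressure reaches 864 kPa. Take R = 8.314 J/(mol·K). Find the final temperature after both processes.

V₁ = nRT₁/P₁ = 5.61×8.314×437/459 = 44.4 L.
Step 1 — Isochoric: V stays 44.4 L; P/T = const ⇒ T₂ = 163 K, P₂ = 171 kPa.
W = 0 (no volume change).
ΔU = nCvΔT = 5.61×27.7×(163−437) = -42600 J.
Q = ΔU = -42600 J.
State after step 1: P = 171 kPa, V = 44.4 L, T = 163 K.
Step 2 — Adiabatic: T₂/T₁ = (P₂/P₁)^((γ−1)/γ) ⇒ T₂ = 163×(5.05)^0.231 = 237 K; V₂ = 12.8 L.
ΔU = nCvΔT = 5.61×27.7×(237−163) = 11500 J.
Q = 0 for an adiabatic process, so W = −ΔU = -11500 J.
Net over both steps: W = -11500 J, Q = -42600 J, ΔU = -31200 J.

237 K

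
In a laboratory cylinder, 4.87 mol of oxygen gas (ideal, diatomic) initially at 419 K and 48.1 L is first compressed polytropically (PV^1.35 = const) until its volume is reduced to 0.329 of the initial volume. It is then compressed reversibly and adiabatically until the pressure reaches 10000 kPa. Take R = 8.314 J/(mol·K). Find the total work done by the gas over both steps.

-66500 J

P₁ = nRT₁/V₁ = 4.87×8.314×419/48.1 = 353 kPa.
Step 1 — Polytropic n=1.35: T₂ = T₁(V₁/V₂)^(n−1) = 419×(3.04)^0.35 = 618 K; P₂ = P₁(V₁/V₂)^n = 1580 kPa.
W = (P₁V₁−P₂V₂)/(n−1) = (353×48.1−1580×15.8)/0.35 = -23100 J.
ΔU = nCvΔT = 4.87×20.8×(618−419) = 20200 J.
Q = ΔU + W = -2880 J.
State after step 1: P = 1580 kPa, V = 15.8 L, T = 618 K.
Step 2 — Adiabatic: T₂/T₁ = (P₂/P₁)^((γ−1)/γ) ⇒ T₂ = 618×(6.32)^0.286 = 1050 K; V₂ = 4.24 L.
ΔU = nCvΔT = 4.87×20.8×(1050−618) = 43400 J.
Q = 0 for an adiabatic process, so W = −ΔU = -43400 J.
Net over both steps: W = -66500 J, Q = -2880 J, ΔU = 63600 J.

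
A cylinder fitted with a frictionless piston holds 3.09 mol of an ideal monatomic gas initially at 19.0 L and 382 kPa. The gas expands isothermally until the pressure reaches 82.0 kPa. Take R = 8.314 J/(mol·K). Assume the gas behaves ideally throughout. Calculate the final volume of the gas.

T₁ = P₁V₁/(nR) = 382×19.0/(3.09×8.314) = 283 K.
Isothermal: T stays 283 K; PV = const ⇒ V₂ = 88.5 L, P₂ = 82.0 kPa.

88.5 L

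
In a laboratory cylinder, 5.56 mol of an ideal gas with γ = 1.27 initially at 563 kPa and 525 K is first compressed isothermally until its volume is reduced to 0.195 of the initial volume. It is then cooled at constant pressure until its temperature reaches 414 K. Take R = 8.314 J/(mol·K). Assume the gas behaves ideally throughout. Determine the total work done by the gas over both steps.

V₁ = nRT₁/P₁ = 5.56×8.314×525/563 = 43.1 L.
Step 1 — Isothermal: T stays 525 K; PV = const ⇒ V₂ = 8.41 L, P₂ = 2890 kPa.
ΔU = 0 (ideal gas, T constant).
W = nRT ln(V₂/V₁) = 5.56×8.314×525×ln(0.195) = -39700 J.
Q = ΔU + W = -39700 J.
State after step 1: P = 2890 kPa, V = 8.41 L, T = 525 K.
Step 2 — Isobaric: P stays 2890 kPa; V/T = const ⇒ T₂ = 414 K, V₂ = 6.63 L.
W = PΔV = 2890×(6.63−8.41) kPa·L = -5130 J.
ΔU = nCvΔT = 5.56×30.8×(414−525) = -19000 J.
Q = ΔU + W = nCpΔT = -24100 J.
Net over both steps: W = -44800 J, Q = -63800 J, ΔU = -19000 J.

-44800 J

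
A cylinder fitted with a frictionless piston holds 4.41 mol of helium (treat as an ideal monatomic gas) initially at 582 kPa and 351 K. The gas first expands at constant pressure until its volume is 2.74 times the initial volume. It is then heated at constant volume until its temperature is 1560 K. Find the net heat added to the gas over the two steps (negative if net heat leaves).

88900 J

V₁ = nRT₁/P₁ = 4.41×8.314×351/582 = 22.1 L.
Step 1 — Isobaric: P stays 582 kPa; V/T = const ⇒ T₂ = 962 K, V₂ = 60.6 L.
W = PΔV = 582×(60.6−22.1) kPa·L = 22400 J.
ΔU = nCvΔT = 4.41×12.5×(962−351) = 33600 J.
Q = ΔU + W = nCpΔT = 56000 J.
State after step 1: P = 582 kPa, V = 60.6 L, T = 962 K.
Step 2 — Isochoric: V stays 60.6 L; P/T = const ⇒ T₂ = 1560 K, P₂ = 944 kPa.
W = 0 (no volume change).
ΔU = nCvΔT = 4.41×12.5×(1560−962) = 32900 J.
Q = ΔU = 32900 J.
Net over both steps: W = 22400 J, Q = 88900 J, ΔU = 66500 J.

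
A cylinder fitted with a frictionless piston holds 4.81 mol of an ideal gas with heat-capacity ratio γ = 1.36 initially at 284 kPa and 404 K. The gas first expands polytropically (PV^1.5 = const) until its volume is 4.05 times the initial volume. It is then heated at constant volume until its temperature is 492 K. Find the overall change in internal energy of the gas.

9780 J

V₁ = nRT₁/P₁ = 4.81×8.314×404/284 = 56.9 L.
Step 1 — Polytropic n=1.5: T₂ = T₁(V₁/V₂)^(n−1) = 404×(0.247)^0.50 = 201 K; P₂ = P₁(V₁/V₂)^n = 34.8 kPa.
W = (P₁V₁−P₂V₂)/(n−1) = (284×56.9−34.8×230)/0.50 = 16300 J.
ΔU = nCvΔT = 4.81×23.1×(201−404) = -22600 J.
Q = ΔU + W = -6320 J.
State after step 1: P = 34.8 kPa, V = 230 L, T = 201 K.
Step 2 — Isochoric: V stays 230 L; P/T = const ⇒ T₂ = 492 K, P₂ = 85.4 kPa.
W = 0 (no volume change).
ΔU = nCvΔT = 4.81×23.1×(492−201) = 32400 J.
Q = ΔU = 32400 J.
Net over both steps: W = 16300 J, Q = 26000 J, ΔU = 9780 J.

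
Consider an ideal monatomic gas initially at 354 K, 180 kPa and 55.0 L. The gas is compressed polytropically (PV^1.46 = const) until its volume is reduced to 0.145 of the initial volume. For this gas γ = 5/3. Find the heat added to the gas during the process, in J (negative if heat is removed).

-9550 J

n = P₁V₁/(RT₁) = 180×55.0/(8.314×354) = 3.36 mol.
Polytropic n=1.46: T₂ = T₁(V₁/V₂)^(n−1) = 354×(6.90)^0.46 = 861 K; P₂ = P₁(V₁/V₂)^n = 3020 kPa.
W = (P₁V₁−P₂V₂)/(n−1) = (180×55.0−3020×7.97)/0.46 = -30800 J.
ΔU = nCvΔT = 3.36×12.5×(861−354) = 21200 J.
Q = ΔU + W = -9550 J.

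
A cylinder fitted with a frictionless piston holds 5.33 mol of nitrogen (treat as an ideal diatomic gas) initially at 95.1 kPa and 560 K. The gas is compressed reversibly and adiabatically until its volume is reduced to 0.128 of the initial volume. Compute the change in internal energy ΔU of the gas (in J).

79100 J

V₁ = nRT₁/P₁ = 5.33×8.314×560/95.1 = 261 L.
Adiabatic: TV^(γ−1) = const ⇒ T₂ = 560×(7.81)^0.400 = 1270 K; PV^γ = const ⇒ P₂ = 1690 kPa.
For an ideal gas ΔU = nCvΔT with Cv = (5/2)R = 20.8 J/(mol·K).
ΔU = 5.33×20.8×(1270−560) = 79100 J.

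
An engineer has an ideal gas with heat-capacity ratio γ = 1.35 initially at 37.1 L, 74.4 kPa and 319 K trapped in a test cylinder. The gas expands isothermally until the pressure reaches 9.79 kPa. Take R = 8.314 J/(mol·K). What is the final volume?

282 L

Isothermal: T stays 319 K; PV = const ⇒ V₂ = 282 L, P₂ = 9.79 kPa.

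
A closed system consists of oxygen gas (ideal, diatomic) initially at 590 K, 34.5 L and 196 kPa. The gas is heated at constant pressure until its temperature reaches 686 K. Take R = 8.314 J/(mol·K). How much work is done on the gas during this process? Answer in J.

-1100 J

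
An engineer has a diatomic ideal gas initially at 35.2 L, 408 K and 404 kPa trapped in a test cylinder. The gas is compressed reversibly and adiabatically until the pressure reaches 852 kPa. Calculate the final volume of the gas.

Adiabatic: T₂/T₁ = (P₂/P₁)^((γ−1)/γ) ⇒ T₂ = 408×(2.11)^0.286 = 505 K; V₂ = 20.7 L.

20.7 L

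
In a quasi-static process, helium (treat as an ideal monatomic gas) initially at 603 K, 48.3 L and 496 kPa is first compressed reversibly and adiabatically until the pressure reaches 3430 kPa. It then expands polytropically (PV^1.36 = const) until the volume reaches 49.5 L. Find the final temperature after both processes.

n = P₁V₁/(RT₁) = 496×48.3/(8.314×603) = 4.78 mol.
Step 1 — Adiabatic: T₂/T₁ = (P₂/P₁)^((γ−1)/γ) ⇒ T₂ = 603×(6.92)^0.400 = 1310 K; V₂ = 15.1 L.
ΔU = nCvΔT = 4.78×12.5×(1310−603) = 41900 J.
Q = 0 for an adiabatic process, so W = −ΔU = -41900 J.
State after step 1: P = 3430 kPa, V = 15.1 L, T = 1310 K.
Step 2 — Polytropic n=1.36: T₂ = T₁(V₁/V₂)^(n−1) = 1310×(0.306)^0.36 = 853 K; P₂ = P₁(V₁/V₂)^n = 685 kPa.
W = (P₁V₁−P₂V₂)/(n−1) = (3430×15.1−685×49.5)/0.36 = 50100 J.
ΔU = nCvΔT = 4.78×12.5×(853−1310) = -27000 J.
Q = ΔU + W = 23000 J.
Net over both steps: W = 8130 J, Q = 23000 J, ΔU = 14900 J.

853 K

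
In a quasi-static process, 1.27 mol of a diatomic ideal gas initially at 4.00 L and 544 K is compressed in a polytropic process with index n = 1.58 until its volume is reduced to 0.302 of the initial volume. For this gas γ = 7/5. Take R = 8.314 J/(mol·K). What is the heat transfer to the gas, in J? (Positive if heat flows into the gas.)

P₁ = nRT₁/V₁ = 1.27×8.314×544/4.00 = 1440 kPa.
Polytropic n=1.58: T₂ = T₁(V₁/V₂)^(n−1) = 544×(3.31)^0.58 = 1090 K; P₂ = P₁(V₁/V₂)^n = 9520 kPa.
W = (P₁V₁−P₂V₂)/(n−1) = (1440×4.00−9520×1.21)/0.58 = -9930 J.
ΔU = nCvΔT = 1.27×20.8×(1090−544) = 14400 J.
Q = ΔU + W = 4470 J.

4470 J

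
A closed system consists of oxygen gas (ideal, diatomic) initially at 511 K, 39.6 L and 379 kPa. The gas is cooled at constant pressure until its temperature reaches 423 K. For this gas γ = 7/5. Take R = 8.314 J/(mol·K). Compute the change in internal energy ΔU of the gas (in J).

-6460 J

n = P₁V₁/(RT₁) = 379×39.6/(8.314×511) = 3.53 mol.
Isobaric: P stays 379 kPa; V/T = const ⇒ T₂ = 423 K, V₂ = 32.8 L.
For an ideal gas ΔU = nCvΔT with Cv = (5/2)R = 20.8 J/(mol·K).
ΔU = 3.53×20.8×(423−511) = -6460 J.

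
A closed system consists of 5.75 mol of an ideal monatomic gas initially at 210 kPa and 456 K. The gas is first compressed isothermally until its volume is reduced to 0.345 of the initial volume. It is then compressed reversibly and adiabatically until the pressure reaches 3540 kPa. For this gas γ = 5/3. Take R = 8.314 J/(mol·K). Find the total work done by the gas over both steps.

V₁ = nRT₁/P₁ = 5.75×8.314×456/210 = 104 L.
Step 1 — Isothermal: T stays 456 K; PV = const ⇒ V₂ = 35.8 L, P₂ = 609 kPa.
ΔU = 0 (ideal gas, T constant).
W = nRT ln(V₂/V₁) = 5.75×8.314×456×ln(0.345) = -23200 J.
Q = ΔU + W = -23200 J.
State after step 1: P = 609 kPa, V = 35.8 L, T = 456 K.
Step 2 — Adiabatic: T₂/T₁ = (P₂/P₁)^((γ−1)/γ) ⇒ T₂ = 456×(5.82)^0.400 = 922 K; V₂ = 12.5 L.
ΔU = nCvΔT = 5.75×12.5×(922−456) = 33400 J.
Q = 0 for an adiabatic process, so W = −ΔU = -33400 J.
Net over both steps: W = -56600 J, Q = -23200 J, ΔU = 33400 J.

-56600 J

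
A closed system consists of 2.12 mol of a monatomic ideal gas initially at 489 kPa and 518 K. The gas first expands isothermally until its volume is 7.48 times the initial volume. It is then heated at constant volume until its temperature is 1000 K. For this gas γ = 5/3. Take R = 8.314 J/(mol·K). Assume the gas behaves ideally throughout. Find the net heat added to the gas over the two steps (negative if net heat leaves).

31100 J

V₁ = nRT₁/P₁ = 2.12×8.314×518/489 = 18.7 L.
Step 1 — Isothermal: T stays 518 K; PV = const ⇒ V₂ = 140 L, P₂ = 65.4 kPa.
ΔU = 0 (ideal gas, T constant).
W = nRT ln(V₂/V₁) = 2.12×8.314×518×ln(7.48) = 18400 J.
Q = ΔU + W = 18400 J.
State after step 1: P = 65.4 kPa, V = 140 L, T = 518 K.
Step 2 — Isochoric: V stays 140 L; P/T = const ⇒ T₂ = 1000 K, P₂ = 126 kPa.
W = 0 (no volume change).
ΔU = nCvΔT = 2.12×12.5×(1000−518) = 12700 J.
Q = ΔU = 12700 J.
Net over both steps: W = 18400 J, Q = 31100 J, ΔU = 12700 J.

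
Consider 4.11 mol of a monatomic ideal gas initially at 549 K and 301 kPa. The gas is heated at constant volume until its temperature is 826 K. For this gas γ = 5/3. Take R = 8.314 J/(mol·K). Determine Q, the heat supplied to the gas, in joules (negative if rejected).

V₁ = nRT₁/P₁ = 4.11×8.314×549/301 = 62.3 L.
Isochoric: V stays 62.3 L; P/T = const ⇒ T₂ = 826 K, P₂ = 453 kPa.
W = 0 (no volume change).
ΔU = nCvΔT = 4.11×12.5×(826−549) = 14200 J.
Q = ΔU = 14200 J.

14200 J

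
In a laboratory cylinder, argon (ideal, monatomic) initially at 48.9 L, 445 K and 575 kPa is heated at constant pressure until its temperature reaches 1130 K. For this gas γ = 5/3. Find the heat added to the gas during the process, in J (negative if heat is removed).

n = P₁V₁/(RT₁) = 575×48.9/(8.314×445) = 7.60 mol.
Isobaric: P stays 575 kPa; V/T = const ⇒ T₂ = 1130 K, V₂ = 124 L.
W = PΔV = 575×(124−48.9) kPa·L = 43300 J.
ΔU = nCvΔT = 7.60×12.5×(1130−445) = 64900 J.
Q = ΔU + W = nCpΔT = 108000 J.

108000 J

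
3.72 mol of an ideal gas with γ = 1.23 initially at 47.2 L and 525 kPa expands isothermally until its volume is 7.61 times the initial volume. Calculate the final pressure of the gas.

69.0 kPa

T₁ = P₁V₁/(nR) = 525×47.2/(3.72×8.314) = 801 K.
Isothermal: T stays 801 K; PV = const ⇒ V₂ = 359 L, P₂ = 69.0 kPa.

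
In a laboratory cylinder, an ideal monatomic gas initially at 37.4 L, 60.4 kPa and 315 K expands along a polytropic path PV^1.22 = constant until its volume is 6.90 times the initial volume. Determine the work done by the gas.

n = P₁V₁/(RT₁) = 60.4×37.4/(8.314×315) = 0.863 mol.
Polytropic n=1.22: T₂ = T₁(V₁/V₂)^(n−1) = 315×(0.145)^0.22 = 206 K; P₂ = P₁(V₁/V₂)^n = 5.72 kPa.
W = (P₁V₁−P₂V₂)/(n−1) = (60.4×37.4−5.72×258)/0.22 = 3550 J.

3550 J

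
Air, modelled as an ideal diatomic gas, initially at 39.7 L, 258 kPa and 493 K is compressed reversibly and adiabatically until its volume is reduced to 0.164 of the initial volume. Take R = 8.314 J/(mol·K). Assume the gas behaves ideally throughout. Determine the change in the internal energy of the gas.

27200 J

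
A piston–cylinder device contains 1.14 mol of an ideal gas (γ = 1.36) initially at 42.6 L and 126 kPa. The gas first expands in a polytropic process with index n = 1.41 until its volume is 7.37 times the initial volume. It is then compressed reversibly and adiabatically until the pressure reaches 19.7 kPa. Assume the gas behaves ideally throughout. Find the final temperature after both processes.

322 K

T₁ = P₁V₁/(nR) = 126×42.6/(1.14×8.314) = 566 K.
Step 1 — Polytropic n=1.41: T₂ = T₁(V₁/V₂)^(n−1) = 566×(0.136)^0.41 = 250 K; P₂ = P₁(V₁/V₂)^n = 7.54 kPa.
W = (P₁V₁−P₂V₂)/(n−1) = (126×42.6−7.54×314)/0.41 = 7320 J.
ΔU = nCvΔT = 1.14×23.1×(250−566) = -8340 J.
Q = ΔU + W = -1020 J.
State after step 1: P = 7.54 kPa, V = 314 L, T = 250 K.
Step 2 — Adiabatic: T₂/T₁ = (P₂/P₁)^((γ−1)/γ) ⇒ T₂ = 250×(2.61)^0.265 = 322 K; V₂ = 155 L.
ΔU = nCvΔT = 1.14×23.1×(322−250) = 1900 J.
Q = 0 for an adiabatic process, so W = −ΔU = -1900 J.
Net over both steps: W = 5420 J, Q = -1020 J, ΔU = -6430 J.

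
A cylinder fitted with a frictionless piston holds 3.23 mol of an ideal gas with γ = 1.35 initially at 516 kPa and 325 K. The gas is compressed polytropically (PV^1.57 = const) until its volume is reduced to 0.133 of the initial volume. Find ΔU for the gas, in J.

53800 J

V₁ = nRT₁/P₁ = 3.23×8.314×325/516 = 16.9 L.
Polytropic n=1.57: T₂ = T₁(V₁/V₂)^(n−1) = 325×(7.52)^0.57 = 1030 K; P₂ = P₁(V₁/V₂)^n = 12300 kPa.
For an ideal gas ΔU = nCvΔT with Cv = R/(γ−1) = 23.8 J/(mol·K).
ΔU = 3.23×23.8×(1030−325) = 53800 J.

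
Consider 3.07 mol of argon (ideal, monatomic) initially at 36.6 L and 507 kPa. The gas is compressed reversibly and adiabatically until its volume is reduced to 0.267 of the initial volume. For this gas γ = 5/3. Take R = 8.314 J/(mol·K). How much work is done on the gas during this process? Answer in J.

39300 J

T₁ = P₁V₁/(nR) = 507×36.6/(3.07×8.314) = 727 K.
Adiabatic: TV^(γ−1) = const ⇒ T₂ = 727×(3.75)^0.667 = 1750 K; PV^γ = const ⇒ P₂ = 4580 kPa.
ΔU = nCvΔT = 3.07×12.5×(1750−727) = 39300 J.
Q = 0 for an adiabatic process, so W = −ΔU = -39300 J.
Work done on the gas = −W_by = 39300 J.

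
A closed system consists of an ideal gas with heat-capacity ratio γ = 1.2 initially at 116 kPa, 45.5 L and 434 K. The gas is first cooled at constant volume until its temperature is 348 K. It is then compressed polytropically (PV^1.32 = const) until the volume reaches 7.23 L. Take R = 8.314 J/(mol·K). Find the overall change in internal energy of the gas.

n = P₁V₁/(RT₁) = 116×45.5/(8.314×434) = 1.46 mol.
Step 1 — Isochoric: V stays 45.5 L; P/T = const ⇒ T₂ = 348 K, P₂ = 93.0 kPa.
W = 0 (no volume change).
ΔU = nCvΔT = 1.46×41.6×(348−434) = -5230 J.
Q = ΔU = -5230 J.
State after step 1: P = 93.0 kPa, V = 45.5 L, T = 348 K.
Step 2 — Polytropic n=1.32: T₂ = T₁(V₁/V₂)^(n−1) = 348×(6.29)^0.32 = 627 K; P₂ = P₁(V₁/V₂)^n = 1050 kPa.
W = (P₁V₁−P₂V₂)/(n−1) = (93.0×45.5−1050×7.23)/0.32 = -10600 J.
ΔU = nCvΔT = 1.46×41.6×(627−348) = 17000 J.
Q = ΔU + W = 6360 J.
Net over both steps: W = -10600 J, Q = 1130 J, ΔU = 11700 J.

11700 J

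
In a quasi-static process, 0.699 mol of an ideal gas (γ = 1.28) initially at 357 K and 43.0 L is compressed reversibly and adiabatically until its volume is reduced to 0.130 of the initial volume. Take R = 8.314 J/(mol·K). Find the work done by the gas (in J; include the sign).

-5710 J

P₁ = nRT₁/V₁ = 0.699×8.314×357/43.0 = 48.2 kPa.
Adiabatic: TV^(γ−1) = const ⇒ T₂ = 357×(7.69)^0.280 = 632 K; PV^γ = const ⇒ P₂ = 657 kPa.
ΔU = nCvΔT = 0.699×29.7×(632−357) = 5710 J.
Q = 0 for an adiabatic process, so W = −ΔU = -5710 J.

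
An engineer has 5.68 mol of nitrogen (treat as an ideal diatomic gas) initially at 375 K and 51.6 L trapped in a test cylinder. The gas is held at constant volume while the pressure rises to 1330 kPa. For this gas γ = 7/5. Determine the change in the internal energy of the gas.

P₁ = nRT₁/V₁ = 5.68×8.314×375/51.6 = 343 kPa.
Isochoric: V stays 51.6 L; P/T = const ⇒ T₂ = 1450 K, P₂ = 1330 kPa.
For an ideal gas ΔU = nCvΔT with Cv = (5/2)R = 20.8 J/(mol·K).
ΔU = 5.68×20.8×(1450−375) = 127000 J.

127000 J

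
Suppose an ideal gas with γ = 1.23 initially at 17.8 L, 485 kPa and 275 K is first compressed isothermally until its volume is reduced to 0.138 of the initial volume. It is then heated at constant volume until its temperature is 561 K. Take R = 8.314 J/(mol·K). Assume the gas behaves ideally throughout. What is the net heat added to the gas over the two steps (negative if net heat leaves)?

n = P₁V₁/(RT₁) = 485×17.8/(8.314×275) = 3.78 mol.
Step 1 — Isothermal: T stays 275 K; PV = const ⇒ V₂ = 2.46 L, P₂ = 3510 kPa.
ΔU = 0 (ideal gas, T constant).
W = nRT ln(V₂/V₁) = 3.78×8.314×275×ln(0.138) = -17100 J.
Q = ΔU + W = -17100 J.
State after step 1: P = 3510 kPa, V = 2.46 L, T = 275 K.
Step 2 — Isochoric: V stays 2.46 L; P/T = const ⇒ T₂ = 561 K, P₂ = 7170 kPa.
W = 0 (no volume change).
ΔU = nCvΔT = 3.78×36.1×(561−275) = 39000 J.
Q = ΔU = 39000 J.
Net over both steps: W = -17100 J, Q = 21900 J, ΔU = 39000 J.

21900 J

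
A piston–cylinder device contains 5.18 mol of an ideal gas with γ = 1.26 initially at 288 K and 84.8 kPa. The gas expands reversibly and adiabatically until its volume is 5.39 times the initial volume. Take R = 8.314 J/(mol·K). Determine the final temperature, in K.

186 K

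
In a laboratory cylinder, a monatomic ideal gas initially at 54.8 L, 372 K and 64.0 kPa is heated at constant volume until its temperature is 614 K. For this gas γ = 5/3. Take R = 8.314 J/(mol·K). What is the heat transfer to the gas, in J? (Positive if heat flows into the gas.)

3420 J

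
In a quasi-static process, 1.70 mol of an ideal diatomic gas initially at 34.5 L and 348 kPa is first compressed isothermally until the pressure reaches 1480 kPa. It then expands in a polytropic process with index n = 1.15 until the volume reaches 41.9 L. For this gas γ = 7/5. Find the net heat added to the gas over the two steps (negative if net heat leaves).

T₁ = P₁V₁/(nR) = 348×34.5/(1.70×8.314) = 849 K.
Step 1 — Isothermal: T stays 849 K; PV = const ⇒ V₂ = 8.11 L, P₂ = 1480 kPa.
ΔU = 0 (ideal gas, T constant).
W = nRT ln(V₂/V₁) = 1.70×8.314×849×ln(0.235) = -17400 J.
Q = ΔU + W = -17400 J.
State after step 1: P = 1480 kPa, V = 8.11 L, T = 849 K.
Step 2 — Polytropic n=1.15: T₂ = T₁(V₁/V₂)^(n−1) = 849×(0.194)^0.15 = 664 K; P₂ = P₁(V₁/V₂)^n = 224 kPa.
W = (P₁V₁−P₂V₂)/(n−1) = (1480×8.11−224×41.9)/0.15 = 17500 J.
ΔU = nCvΔT = 1.70×20.8×(664−849) = -6550 J.
Q = ΔU + W = 10900 J.
Net over both steps: W = 93.2 J, Q = -6460 J, ΔU = -6550 J.

-6460 J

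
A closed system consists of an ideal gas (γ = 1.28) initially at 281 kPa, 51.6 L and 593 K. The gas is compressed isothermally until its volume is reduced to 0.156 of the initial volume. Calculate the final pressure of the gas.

Isothermal: T stays 593 K; PV = const ⇒ V₂ = 8.05 L, P₂ = 1800 kPa.

1800 kPa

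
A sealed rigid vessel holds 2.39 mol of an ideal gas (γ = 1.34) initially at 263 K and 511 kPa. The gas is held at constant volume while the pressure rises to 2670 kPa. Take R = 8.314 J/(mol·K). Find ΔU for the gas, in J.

V₁ = nRT₁/P₁ = 2.39×8.314×263/511 = 10.2 L.
Isochoric: V stays 10.2 L; P/T = const ⇒ T₂ = 1370 K, P₂ = 2670 kPa.
For an ideal gas ΔU = nCvΔT with Cv = R/(γ−1) = 24.5 J/(mol·K).
ΔU = 2.39×24.5×(1370−263) = 64900 J.

64900 J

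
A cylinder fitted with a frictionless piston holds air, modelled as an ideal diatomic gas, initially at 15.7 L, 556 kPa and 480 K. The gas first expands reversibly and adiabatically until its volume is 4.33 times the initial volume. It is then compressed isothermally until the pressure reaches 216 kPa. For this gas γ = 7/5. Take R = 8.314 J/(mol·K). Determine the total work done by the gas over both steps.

4310 J

n = P₁V₁/(RT₁) = 556×15.7/(8.314×480) = 2.19 mol.
Step 1 — Adiabatic: TV^(γ−1) = const ⇒ T₂ = 480×(0.231)^0.400 = 267 K; PV^γ = const ⇒ P₂ = 71.4 kPa.
ΔU = nCvΔT = 2.19×20.8×(267−480) = -9680 J.
Q = 0 for an adiabatic process, so W = −ΔU = 9680 J.
State after step 1: P = 71.4 kPa, V = 68.0 L, T = 267 K.
Step 2 — Isothermal: T stays 267 K; PV = const ⇒ V₂ = 22.5 L, P₂ = 216 kPa.
ΔU = 0 (ideal gas, T constant).
W = nRT ln(V₂/V₁) = 2.19×8.314×267×ln(0.331) = -5370 J.
Q = ΔU + W = -5370 J.
Net over both steps: W = 4310 J, Q = -5370 J, ΔU = -9680 J.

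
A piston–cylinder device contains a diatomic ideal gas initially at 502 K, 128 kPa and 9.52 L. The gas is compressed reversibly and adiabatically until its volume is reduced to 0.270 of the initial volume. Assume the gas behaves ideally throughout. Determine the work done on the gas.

2100 J

n = P₁V₁/(RT₁) = 128×9.52/(8.314×502) = 0.292 mol.
Adiabatic: TV^(γ−1) = const ⇒ T₂ = 502×(3.70)^0.400 = 848 K; PV^γ = const ⇒ P₂ = 800 kPa.
ΔU = nCvΔT = 0.292×20.8×(848−502) = 2100 J.
Q = 0 for an adiabatic process, so W = −ΔU = -2100 J.
Work done on the gas = −W_by = 2100 J.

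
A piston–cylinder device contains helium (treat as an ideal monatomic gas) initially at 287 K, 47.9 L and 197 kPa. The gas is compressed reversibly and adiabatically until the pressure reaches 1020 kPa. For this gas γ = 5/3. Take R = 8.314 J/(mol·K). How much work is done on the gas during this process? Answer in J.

13200 J

n = P₁V₁/(RT₁) = 197×47.9/(8.314×287) = 3.95 mol.
Adiabatic: T₂/T₁ = (P₂/P₁)^((γ−1)/γ) ⇒ T₂ = 287×(5.18)^0.400 = 554 K; V₂ = 17.9 L.
ΔU = nCvΔT = 3.95×12.5×(554−287) = 13200 J.
Q = 0 for an adiabatic process, so W = −ΔU = -13200 J.
Work done on the gas = −W_by = 13200 J.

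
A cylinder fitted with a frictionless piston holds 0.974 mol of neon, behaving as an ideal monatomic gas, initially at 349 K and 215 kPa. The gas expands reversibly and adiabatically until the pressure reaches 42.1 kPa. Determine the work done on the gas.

-2030 J

V₁ = nRT₁/P₁ = 0.974×8.314×349/215 = 13.1 L.
Adiabatic: T₂/T₁ = (P₂/P₁)^((γ−1)/γ) ⇒ T₂ = 349×(0.196)^0.400 = 182 K; V₂ = 35.0 L.
ΔU = nCvΔT = 0.974×12.5×(182−349) = -2030 J.
Q = 0 for an adiabatic process, so W = −ΔU = 2030 J.
Work done on the gas = −W_by = -2030 J.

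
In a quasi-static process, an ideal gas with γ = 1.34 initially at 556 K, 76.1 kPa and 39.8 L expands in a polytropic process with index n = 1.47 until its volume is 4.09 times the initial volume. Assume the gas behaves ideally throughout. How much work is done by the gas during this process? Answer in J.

n = P₁V₁/(RT₁) = 76.1×39.8/(8.314×556) = 0.655 mol.
Polytropic n=1.47: T₂ = T₁(V₁/V₂)^(n−1) = 556×(0.244)^0.47 = 287 K; P₂ = P₁(V₁/V₂)^n = 9.60 kPa.
W = (P₁V₁−P₂V₂)/(n−1) = (76.1×39.8−9.60×163)/0.47 = 3120 J.

3120 J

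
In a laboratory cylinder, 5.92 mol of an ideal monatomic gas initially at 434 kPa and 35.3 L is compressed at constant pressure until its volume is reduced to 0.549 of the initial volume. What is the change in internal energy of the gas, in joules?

-10400 J

T₁ = P₁V₁/(nR) = 434×35.3/(5.92×8.314) = 311 K.
Isobaric: P stays 434 kPa; V/T = const ⇒ T₂ = 171 K, V₂ = 19.4 L.
For an ideal gas ΔU = nCvΔT with Cv = (3/2)R = 12.5 J/(mol·K).
ΔU = 5.92×12.5×(171−311) = -10400 J.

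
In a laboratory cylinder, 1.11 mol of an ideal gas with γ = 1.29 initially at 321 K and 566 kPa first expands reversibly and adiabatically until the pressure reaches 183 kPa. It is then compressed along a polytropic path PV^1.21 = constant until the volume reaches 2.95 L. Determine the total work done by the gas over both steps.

-1600 J

V₁ = nRT₁/P₁ = 1.11×8.314×321/566 = 5.23 L.
Step 1 — Adiabatic: T₂/T₁ = (P₂/P₁)^((γ−1)/γ) ⇒ T₂ = 321×(0.323)^0.225 = 249 K; V₂ = 12.6 L.
ΔU = nCvΔT = 1.11×28.7×(249−321) = -2290 J.
Q = 0 for an adiabatic process, so W = −ΔU = 2290 J.
State after step 1: P = 183 kPa, V = 12.6 L, T = 249 K.
Step 2 — Polytropic n=1.21: T₂ = T₁(V₁/V₂)^(n−1) = 249×(4.26)^0.21 = 338 K; P₂ = P₁(V₁/V₂)^n = 1060 kPa.
W = (P₁V₁−P₂V₂)/(n−1) = (183×12.6−1060×2.95)/0.21 = -3890 J.
ΔU = nCvΔT = 1.11×28.7×(338−249) = 2820 J.
Q = ΔU + W = -1070 J.
Net over both steps: W = -1600 J, Q = -1070 J, ΔU = 528 J.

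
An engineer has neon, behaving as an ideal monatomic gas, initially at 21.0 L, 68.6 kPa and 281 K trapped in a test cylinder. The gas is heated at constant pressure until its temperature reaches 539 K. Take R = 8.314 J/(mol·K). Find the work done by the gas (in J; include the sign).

1320 J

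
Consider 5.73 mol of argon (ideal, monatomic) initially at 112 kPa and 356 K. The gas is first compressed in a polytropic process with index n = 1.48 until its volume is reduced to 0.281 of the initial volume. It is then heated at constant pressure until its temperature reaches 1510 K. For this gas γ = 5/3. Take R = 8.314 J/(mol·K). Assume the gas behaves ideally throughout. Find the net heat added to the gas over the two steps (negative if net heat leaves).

V₁ = nRT₁/P₁ = 5.73×8.314×356/112 = 151 L.
Step 1 — Polytropic n=1.48: T₂ = T₁(V₁/V₂)^(n−1) = 356×(3.56)^0.48 = 655 K; P₂ = P₁(V₁/V₂)^n = 733 kPa.
W = (P₁V₁−P₂V₂)/(n−1) = (112×151−733×42.6)/0.48 = -29600 J.
ΔU = nCvΔT = 5.73×12.5×(655−356) = 21300 J.
Q = ΔU + W = -8300 J.
State after step 1: P = 733 kPa, V = 42.6 L, T = 655 K.
Step 2 — Isobaric: P stays 733 kPa; V/T = const ⇒ T₂ = 1510 K, V₂ = 98.1 L.
W = PΔV = 733×(98.1−42.6) kPa·L = 40700 J.
ΔU = nCvΔT = 5.73×12.5×(1510−655) = 61100 J.
Q = ΔU + W = nCpΔT = 102000 J.
Net over both steps: W = 11100 J, Q = 93600 J, ΔU = 82500 J.

93600 J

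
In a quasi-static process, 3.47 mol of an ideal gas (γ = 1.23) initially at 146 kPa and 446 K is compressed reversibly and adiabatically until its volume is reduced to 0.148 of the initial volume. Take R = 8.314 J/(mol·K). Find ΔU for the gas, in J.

30900 J

V₁ = nRT₁/P₁ = 3.47×8.314×446/146 = 88.1 L.
Adiabatic: TV^(γ−1) = const ⇒ T₂ = 446×(6.76)^0.230 = 692 K; PV^γ = const ⇒ P₂ = 1530 kPa.
For an ideal gas ΔU = nCvΔT with Cv = R/(γ−1) = 36.1 J/(mol·K).
ΔU = 3.47×36.1×(692−446) = 30900 J.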